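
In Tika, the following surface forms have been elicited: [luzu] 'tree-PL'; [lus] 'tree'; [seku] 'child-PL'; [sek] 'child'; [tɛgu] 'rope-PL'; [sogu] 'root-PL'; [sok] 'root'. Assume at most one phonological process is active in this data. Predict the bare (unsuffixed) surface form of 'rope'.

[tɛk]

The stem for 'root' ends in [g] in [sogu] but [k] in [sok].
The stem 'child' ([seku], [sek]) shows [k] unchanged in both environments, so [k] cannot be basic with [g] derived before the PL suffix.
The alternation reflects word-final obstruent devoicing: voiced obstruents become voiceless word-finally. /g/ is underlying.
From [tɛgu] the stem 'rope' is /tɛg/; word-finally this yields [tɛk].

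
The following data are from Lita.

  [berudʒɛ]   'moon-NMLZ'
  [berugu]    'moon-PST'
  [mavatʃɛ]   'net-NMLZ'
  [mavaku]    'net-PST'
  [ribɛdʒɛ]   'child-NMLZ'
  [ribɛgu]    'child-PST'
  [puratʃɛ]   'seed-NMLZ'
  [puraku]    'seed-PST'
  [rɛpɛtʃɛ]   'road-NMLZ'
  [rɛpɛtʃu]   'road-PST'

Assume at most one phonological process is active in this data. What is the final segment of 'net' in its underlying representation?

/k/

'net' shows [tʃ] ~ [k] at the end of the stem ([mavatʃɛ] vs [mavaku]).
But 'road' keeps [tʃ] in both environments ([rɛpɛtʃɛ], [rɛpɛtʃu]), so there is no rule changing /tʃ/ to [k] before the PST suffix.
So /k/ is underlying, and a rule of palatalization before a front vowel — /k/ and /g/ become palato-alveolar [tʃ] and [dʒ] before a front vowel — gives [tʃ].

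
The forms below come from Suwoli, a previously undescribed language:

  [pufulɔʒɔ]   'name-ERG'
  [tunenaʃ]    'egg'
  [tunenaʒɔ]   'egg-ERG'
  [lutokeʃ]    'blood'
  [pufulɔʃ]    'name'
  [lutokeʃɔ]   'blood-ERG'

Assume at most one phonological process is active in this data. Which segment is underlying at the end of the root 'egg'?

/ʒ/

In [tunenaʃ] and [tunenaʒɔ] the final segment of 'egg' alternates: [ʃ] ~ [ʒ].
But 'blood' keeps [ʃ] in both environments ([lutokeʃ], [lutokeʃɔ]), so there is no rule changing /ʃ/ to [ʒ] before the ERG suffix.
So /ʒ/ is underlying, and a rule of word-final obstruent devoicing — voiced obstruents become voiceless word-finally — gives [ʃ].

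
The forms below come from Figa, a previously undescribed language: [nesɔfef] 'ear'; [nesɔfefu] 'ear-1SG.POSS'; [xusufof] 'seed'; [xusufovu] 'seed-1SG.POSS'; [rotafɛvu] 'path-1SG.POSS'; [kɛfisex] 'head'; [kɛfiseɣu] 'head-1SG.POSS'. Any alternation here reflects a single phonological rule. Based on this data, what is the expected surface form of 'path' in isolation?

[rotafɛf]

The stem for 'seed' ends in [f] in [xusufof] but [v] in [xusufovu].
The stem 'ear' ([nesɔfef], [nesɔfefu]) shows [f] unchanged in both environments, so [f] cannot be basic with [v] derived before the 1SG.POSS suffix.
Therefore /v/ is basic and [f] is derived by word-final obstruent devoicing (voiced obstruents become voiceless word-finally).
From [rotafɛvu] the stem 'path' is /rotafɛv/; word-finally this yields [rotafɛf].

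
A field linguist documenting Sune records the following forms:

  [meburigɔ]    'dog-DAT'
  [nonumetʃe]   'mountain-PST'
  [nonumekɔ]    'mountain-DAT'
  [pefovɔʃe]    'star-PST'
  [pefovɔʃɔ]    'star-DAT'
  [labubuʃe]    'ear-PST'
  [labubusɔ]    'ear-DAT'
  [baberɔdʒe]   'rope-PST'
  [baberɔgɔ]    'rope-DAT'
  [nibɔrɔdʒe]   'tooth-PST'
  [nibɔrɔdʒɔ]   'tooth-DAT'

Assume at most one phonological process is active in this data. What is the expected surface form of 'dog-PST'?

[meburidʒe]

In [baberɔdʒe] and [baberɔgɔ] the final segment of 'rope' alternates: [dʒ] ~ [g].
The stem 'tooth' ([nibɔrɔdʒe], [nibɔrɔdʒɔ]) shows [dʒ] unchanged in both environments, so [dʒ] cannot be basic with [g] derived before the DAT suffix.
The underlying segment must be /g/; /k/, /g/ and /s/ become palato-alveolar [tʃ], [dʒ] and [ʃ] before a front vowel, yielding [dʒ] there.
From [meburigɔ] the stem 'dog' is /meburig/; before a front vowel this yields [meburidʒe].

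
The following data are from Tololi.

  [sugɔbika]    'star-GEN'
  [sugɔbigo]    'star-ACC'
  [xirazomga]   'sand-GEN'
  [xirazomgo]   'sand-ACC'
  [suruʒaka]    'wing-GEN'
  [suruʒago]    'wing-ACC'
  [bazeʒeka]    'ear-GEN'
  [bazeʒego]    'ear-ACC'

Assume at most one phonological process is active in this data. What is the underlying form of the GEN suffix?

The GEN suffix surfaces as [-ga] and [-ka], depending on the final segment of the stem.
By contrast the ACC suffix keeps its initial [g] throughout — that segment must be underlying.
The GEN suffix is therefore /-ka/ underlyingly, with post-nasal voicing: voiceless stops become voiced after a nasal.

/-ka/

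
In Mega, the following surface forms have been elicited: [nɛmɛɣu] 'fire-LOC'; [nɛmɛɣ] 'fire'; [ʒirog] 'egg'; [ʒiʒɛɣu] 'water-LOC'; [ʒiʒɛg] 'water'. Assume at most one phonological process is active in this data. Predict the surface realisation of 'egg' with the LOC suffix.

'water' shows [ɣ] ~ [g] at the end of the stem ([ʒiʒɛɣu] vs [ʒiʒɛg]).
If /ɣ/ were underlying and a rule turned it into [g] in isolation, 'fire' would also alternate; but it has [ɣ] in both [nɛmɛɣu] and [nɛmɛɣ].
So /g/ is underlying, and a rule of intervocalic spirantization — voiced stops become fricatives between vowels — gives [ɣ].
From [ʒirog] the stem 'egg' is /ʒirog/; between vowels this yields [ʒiroɣu].

[ʒiroɣu]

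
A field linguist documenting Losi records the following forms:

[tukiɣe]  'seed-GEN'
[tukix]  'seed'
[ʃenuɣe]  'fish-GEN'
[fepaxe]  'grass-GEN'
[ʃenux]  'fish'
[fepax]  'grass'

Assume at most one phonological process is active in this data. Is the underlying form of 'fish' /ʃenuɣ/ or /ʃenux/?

/ʃenuɣ/

The stem for 'fish' ends in [x] in [ʃenux] but [ɣ] in [ʃenuɣe].
The stem 'grass' ([fepax], [fepaxe]) shows [x] unchanged in both environments, so [x] cannot be basic with [ɣ] derived before the GEN suffix.
The alternation reflects word-final obstruent devoicing: voiced obstruents become voiceless word-finally. /ɣ/ is underlying.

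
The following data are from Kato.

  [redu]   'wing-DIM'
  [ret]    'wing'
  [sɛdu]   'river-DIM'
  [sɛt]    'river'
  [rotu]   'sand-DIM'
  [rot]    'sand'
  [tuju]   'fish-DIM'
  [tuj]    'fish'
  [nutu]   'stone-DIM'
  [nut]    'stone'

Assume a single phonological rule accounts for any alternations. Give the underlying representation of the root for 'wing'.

/red/

The root 'wing' surfaces as [redu] and [ret], with a stem-final [d] ~ [t] alternation.
Compare 'stone', with invariant [t] in [nutu] and [nut]: an analysis with underlying /t/ and a rule producing [d] before the DIM suffix would wrongly predict alternation here too.
So /d/ is underlying, and a rule of word-final obstruent devoicing — voiced obstruents become voiceless word-finally — gives [t].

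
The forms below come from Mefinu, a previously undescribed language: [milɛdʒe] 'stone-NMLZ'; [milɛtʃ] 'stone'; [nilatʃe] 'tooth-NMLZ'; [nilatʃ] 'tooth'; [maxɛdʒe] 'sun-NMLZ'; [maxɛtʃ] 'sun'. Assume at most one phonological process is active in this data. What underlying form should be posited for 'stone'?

In [milɛdʒe] and [milɛtʃ] the final segment of 'stone' alternates: [dʒ] ~ [tʃ].
If /tʃ/ were underlying and a rule turned it into [dʒ] before the NMLZ suffix, 'tooth' would also alternate; but it has [tʃ] in both [nilatʃe] and [nilatʃ].
Therefore /dʒ/ is basic and [tʃ] is derived by word-final obstruent devoicing (voiced obstruents become voiceless word-finally).
So 'stone' = /milɛdʒ/.

/milɛdʒ/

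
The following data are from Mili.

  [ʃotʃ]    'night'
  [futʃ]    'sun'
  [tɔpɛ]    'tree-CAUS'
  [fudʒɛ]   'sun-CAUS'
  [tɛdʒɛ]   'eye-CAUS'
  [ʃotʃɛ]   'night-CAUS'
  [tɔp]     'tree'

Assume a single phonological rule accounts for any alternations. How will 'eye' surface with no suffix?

In [fudʒɛ] and [futʃ] the final segment of 'sun' alternates: [dʒ] ~ [tʃ].
But 'night' keeps [tʃ] in both environments ([ʃotʃɛ], [ʃotʃ]), so there is no rule changing /tʃ/ to [dʒ] before the CAUS suffix.
The underlying segment must be /dʒ/; voiced obstruents become voiceless word-finally, yielding [tʃ] there.
The one attested form of 'eye', [tɛdʒɛ], shows underlying /tɛdʒ/. Applying the same rule word-finally gives [tɛtʃ].

[tɛtʃ]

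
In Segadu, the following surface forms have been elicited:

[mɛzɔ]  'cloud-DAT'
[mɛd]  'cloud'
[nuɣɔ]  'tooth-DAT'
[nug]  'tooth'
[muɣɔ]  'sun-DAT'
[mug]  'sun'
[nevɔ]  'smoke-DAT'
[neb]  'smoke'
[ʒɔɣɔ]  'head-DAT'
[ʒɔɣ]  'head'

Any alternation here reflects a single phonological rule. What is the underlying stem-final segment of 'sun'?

'sun' shows [ɣ] ~ [g] at the end of the stem ([muɣɔ] vs [mug]).
The stem 'head' ([ʒɔɣɔ], [ʒɔɣ]) shows [ɣ] unchanged in both environments, so [ɣ] cannot be basic with [g] derived in isolation.
The alternation reflects intervocalic spirantization: voiced stops become fricatives between vowels. /g/ is underlying.

/g/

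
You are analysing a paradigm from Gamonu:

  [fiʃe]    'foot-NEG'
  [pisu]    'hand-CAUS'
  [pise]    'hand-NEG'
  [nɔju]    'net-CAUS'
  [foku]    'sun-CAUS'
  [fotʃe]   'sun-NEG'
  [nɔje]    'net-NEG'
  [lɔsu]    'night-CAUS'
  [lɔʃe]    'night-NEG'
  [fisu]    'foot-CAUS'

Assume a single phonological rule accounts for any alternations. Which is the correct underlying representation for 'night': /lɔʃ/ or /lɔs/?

/lɔʃ/

The stem for 'night' ends in [s] in [lɔsu] but [ʃ] in [lɔʃe].
The stem 'hand' ([pisu], [pise]) shows [s] unchanged in both environments, so [s] cannot be basic with [ʃ] derived before the NEG suffix.
Therefore /ʃ/ is basic and [s] is derived by depalatalization (palato-alveolar /tʃ/ and /ʃ/ become [k] and [s] when no front vowel follows).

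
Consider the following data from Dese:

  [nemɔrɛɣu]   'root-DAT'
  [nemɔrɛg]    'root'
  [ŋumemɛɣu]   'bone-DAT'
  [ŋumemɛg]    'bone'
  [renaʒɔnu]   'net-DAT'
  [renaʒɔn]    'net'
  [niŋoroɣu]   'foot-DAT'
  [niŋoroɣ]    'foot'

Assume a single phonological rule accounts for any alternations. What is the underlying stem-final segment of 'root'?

/g/

The stem for 'root' ends in [ɣ] in [nemɔrɛɣu] but [g] in [nemɔrɛg].
Compare 'foot', with invariant [ɣ] in [niŋoroɣu] and [niŋoroɣ]: an analysis with underlying /ɣ/ and a rule producing [g] in isolation would wrongly predict alternation here too.
So /g/ is underlying, and a rule of intervocalic spirantization — voiced stops become fricatives between vowels — gives [ɣ].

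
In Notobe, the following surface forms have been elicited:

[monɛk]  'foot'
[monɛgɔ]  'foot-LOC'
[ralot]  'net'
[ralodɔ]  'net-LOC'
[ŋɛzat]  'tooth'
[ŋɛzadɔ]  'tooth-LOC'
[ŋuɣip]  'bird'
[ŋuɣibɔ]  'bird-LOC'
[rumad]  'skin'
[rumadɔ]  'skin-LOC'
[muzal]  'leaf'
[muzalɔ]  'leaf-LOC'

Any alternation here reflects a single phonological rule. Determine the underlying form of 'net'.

'net' shows [t] ~ [d] at the end of the stem ([ralot] vs [ralodɔ]).
But 'skin' keeps [d] in both environments ([rumad], [rumadɔ]), so there is no rule changing /d/ to [t] in isolation.
The alternation reflects intervocalic voicing: voiceless stops become voiced between vowels. /t/ is underlying.

/ralot/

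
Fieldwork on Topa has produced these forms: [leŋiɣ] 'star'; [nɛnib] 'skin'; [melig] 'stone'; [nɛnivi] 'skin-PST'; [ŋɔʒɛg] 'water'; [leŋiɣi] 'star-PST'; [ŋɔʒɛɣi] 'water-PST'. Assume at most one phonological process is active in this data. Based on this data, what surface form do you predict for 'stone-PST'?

[meliɣi]

The stem for 'water' ends in [ɣ] in [ŋɔʒɛɣi] but [g] in [ŋɔʒɛg].
If /ɣ/ were underlying and a rule turned it into [g] in isolation, 'star' would also alternate; but it has [ɣ] in both [leŋiɣi] and [leŋiɣ].
So /g/ is underlying, and a rule of intervocalic spirantization — voiced stops become fricatives between vowels — gives [ɣ].
The one attested form of 'stone', [melig], shows underlying /melig/. Applying the same rule between vowels gives [meliɣi].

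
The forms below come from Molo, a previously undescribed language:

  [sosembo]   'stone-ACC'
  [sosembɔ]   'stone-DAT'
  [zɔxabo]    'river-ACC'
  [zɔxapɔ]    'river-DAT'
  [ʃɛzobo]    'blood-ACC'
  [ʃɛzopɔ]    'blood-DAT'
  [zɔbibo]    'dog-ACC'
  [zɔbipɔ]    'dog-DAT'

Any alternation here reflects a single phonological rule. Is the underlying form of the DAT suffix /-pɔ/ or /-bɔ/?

The DAT suffix surfaces as [-bɔ] and [-pɔ], depending on the final segment of the stem.
By contrast the ACC suffix keeps its initial [b] throughout — that segment must be underlying.
So the underlying form is /-pɔ/, and voiceless stops become voiced after a nasal.

/-pɔ/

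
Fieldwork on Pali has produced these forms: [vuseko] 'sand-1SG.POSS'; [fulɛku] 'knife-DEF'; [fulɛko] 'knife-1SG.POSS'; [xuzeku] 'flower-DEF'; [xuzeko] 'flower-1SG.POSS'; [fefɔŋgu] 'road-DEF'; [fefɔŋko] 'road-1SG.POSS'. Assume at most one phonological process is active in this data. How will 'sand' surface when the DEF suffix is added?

[vuseku]

The DEF suffix surfaces as [-gu] and [-ku], depending on the final segment of the stem.
The 1SG.POSS suffix, which begins with [k], is invariant after every stem; so [k] is not altered by any rule here.
So the underlying form is /-gu/, and voiced stops become voiceless after a vowel.
After 'sand', which ends in a vowel, the suffix surfaces as [-ku], giving [vuseku].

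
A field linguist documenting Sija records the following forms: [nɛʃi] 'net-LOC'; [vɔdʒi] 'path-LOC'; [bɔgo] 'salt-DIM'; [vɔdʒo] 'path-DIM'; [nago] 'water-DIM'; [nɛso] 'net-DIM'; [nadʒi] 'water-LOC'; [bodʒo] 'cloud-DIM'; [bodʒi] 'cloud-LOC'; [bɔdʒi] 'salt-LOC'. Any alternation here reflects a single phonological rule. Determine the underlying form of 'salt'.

/bɔg/

The stem for 'salt' ends in [g] in [bɔgo] but [dʒ] in [bɔdʒi].
But 'path' keeps [dʒ] in both environments ([vɔdʒo], [vɔdʒi]), so there is no rule changing /dʒ/ to [g] before the DIM suffix.
Therefore /g/ is basic and [dʒ] is derived by palatalization before a front vowel (/g/ and /s/ become palato-alveolar [dʒ] and [ʃ] before a front vowel).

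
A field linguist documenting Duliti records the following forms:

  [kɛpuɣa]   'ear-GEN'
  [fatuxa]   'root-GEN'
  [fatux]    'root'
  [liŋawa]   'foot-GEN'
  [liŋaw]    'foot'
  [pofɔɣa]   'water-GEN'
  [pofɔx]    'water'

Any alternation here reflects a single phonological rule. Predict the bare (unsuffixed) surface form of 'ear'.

The root 'water' surfaces as [pofɔɣa] and [pofɔx], with a stem-final [ɣ] ~ [x] alternation.
But 'root' keeps [x] in both environments ([fatuxa], [fatux]), so there is no rule changing /x/ to [ɣ] before the GEN suffix.
Therefore /ɣ/ is basic and [x] is derived by word-final obstruent devoicing (voiced obstruents become voiceless word-finally).
From [kɛpuɣa] the stem 'ear' is /kɛpuɣ/; word-finally this yields [kɛpux].

[kɛpux]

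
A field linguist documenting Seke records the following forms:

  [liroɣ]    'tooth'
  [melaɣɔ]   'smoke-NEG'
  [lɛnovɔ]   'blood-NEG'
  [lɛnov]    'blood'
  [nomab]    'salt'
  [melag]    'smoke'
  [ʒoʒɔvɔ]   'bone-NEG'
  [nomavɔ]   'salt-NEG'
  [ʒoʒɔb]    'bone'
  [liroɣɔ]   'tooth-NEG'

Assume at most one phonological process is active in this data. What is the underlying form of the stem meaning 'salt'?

/nomab/

The root 'salt' surfaces as [nomavɔ] and [nomab], with a stem-final [v] ~ [b] alternation.
Compare 'blood', with invariant [v] in [lɛnovɔ] and [lɛnov]: an analysis with underlying /v/ and a rule producing [b] in isolation would wrongly predict alternation here too.
The alternation reflects intervocalic spirantization: voiced stops become fricatives between vowels. /b/ is underlying.
The underlying form of 'salt' is therefore /nomab/.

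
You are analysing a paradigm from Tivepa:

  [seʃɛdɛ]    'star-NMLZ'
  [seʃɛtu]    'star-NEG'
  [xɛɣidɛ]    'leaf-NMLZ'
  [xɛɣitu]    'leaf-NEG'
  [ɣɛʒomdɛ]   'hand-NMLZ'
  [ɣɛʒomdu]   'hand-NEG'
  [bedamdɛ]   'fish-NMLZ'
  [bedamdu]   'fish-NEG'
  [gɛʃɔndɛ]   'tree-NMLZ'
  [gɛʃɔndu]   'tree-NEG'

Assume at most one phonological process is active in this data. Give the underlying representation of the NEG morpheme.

The NEG morpheme has two allomorphs, [-du] and [-tu].
The NMLZ suffix, which begins with [d], is invariant after every stem; so [d] is not altered by any rule here.
So the underlying form is /-tu/, and voiceless stops become voiced after a nasal.

/-tu/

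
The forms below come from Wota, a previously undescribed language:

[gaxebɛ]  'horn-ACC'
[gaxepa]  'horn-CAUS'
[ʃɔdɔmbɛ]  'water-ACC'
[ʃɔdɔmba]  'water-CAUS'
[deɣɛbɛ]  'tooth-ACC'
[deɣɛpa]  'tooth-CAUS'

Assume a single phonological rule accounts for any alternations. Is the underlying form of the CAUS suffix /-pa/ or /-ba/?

The CAUS suffix surfaces as [-ba] and [-pa], depending on the final segment of the stem.
The ACC suffix, which begins with [b], is invariant after every stem; so [b] is not altered by any rule here.
The CAUS suffix is therefore /-pa/ underlyingly, with post-nasal voicing: voiceless stops become voiced after a nasal.

/-pa/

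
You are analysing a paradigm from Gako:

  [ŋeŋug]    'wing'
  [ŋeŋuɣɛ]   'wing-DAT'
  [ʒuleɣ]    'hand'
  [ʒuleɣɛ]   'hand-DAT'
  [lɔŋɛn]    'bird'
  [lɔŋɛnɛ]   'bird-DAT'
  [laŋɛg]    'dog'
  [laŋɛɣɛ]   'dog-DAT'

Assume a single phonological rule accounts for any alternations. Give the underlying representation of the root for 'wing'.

In [ŋeŋug] and [ŋeŋuɣɛ] the final segment of 'wing' alternates: [g] ~ [ɣ].
The stem 'hand' ([ʒuleɣ], [ʒuleɣɛ]) shows [ɣ] unchanged in both environments, so [ɣ] cannot be basic with [g] derived in isolation.
The underlying segment must be /g/; voiced stops become fricatives between vowels, yielding [ɣ] there.
So 'wing' = /ŋeŋug/.

/ŋeŋug/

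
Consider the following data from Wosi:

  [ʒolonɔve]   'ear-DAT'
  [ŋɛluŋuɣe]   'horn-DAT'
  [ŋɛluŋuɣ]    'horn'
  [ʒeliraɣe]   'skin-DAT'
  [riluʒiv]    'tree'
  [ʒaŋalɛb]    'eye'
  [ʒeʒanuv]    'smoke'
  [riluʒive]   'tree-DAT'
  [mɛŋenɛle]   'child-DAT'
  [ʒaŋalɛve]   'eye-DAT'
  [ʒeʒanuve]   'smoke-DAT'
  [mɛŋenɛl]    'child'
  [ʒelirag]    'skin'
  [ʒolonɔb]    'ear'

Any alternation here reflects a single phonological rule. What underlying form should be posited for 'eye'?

/ʒaŋalɛb/

The stem for 'eye' ends in [b] in [ʒaŋalɛb] but [v] in [ʒaŋalɛve].
The stem 'tree' ([riluʒiv], [riluʒive]) shows [v] unchanged in both environments, so [v] cannot be basic with [b] derived in isolation.
The alternation reflects intervocalic spirantization: voiced stops become fricatives between vowels. /b/ is underlying.
Hence 'eye' is /ʒaŋalɛb/ underlyingly.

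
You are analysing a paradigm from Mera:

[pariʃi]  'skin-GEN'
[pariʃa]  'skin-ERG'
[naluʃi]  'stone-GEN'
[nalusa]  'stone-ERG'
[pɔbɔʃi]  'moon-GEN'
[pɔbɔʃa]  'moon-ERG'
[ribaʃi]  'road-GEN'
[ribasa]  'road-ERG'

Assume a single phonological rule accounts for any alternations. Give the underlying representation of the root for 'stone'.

/nalus/

In [naluʃi] and [nalusa] the final segment of 'stone' alternates: [ʃ] ~ [s].
Compare 'skin', with invariant [ʃ] in [pariʃi] and [pariʃa]: an analysis with underlying /ʃ/ and a rule producing [s] before the ERG suffix would wrongly predict alternation here too.
The underlying segment must be /s/; /s/ becomes palato-alveolar [ʃ] before a front vowel, yielding [ʃ] there.
Hence 'stone' is /nalus/ underlyingly.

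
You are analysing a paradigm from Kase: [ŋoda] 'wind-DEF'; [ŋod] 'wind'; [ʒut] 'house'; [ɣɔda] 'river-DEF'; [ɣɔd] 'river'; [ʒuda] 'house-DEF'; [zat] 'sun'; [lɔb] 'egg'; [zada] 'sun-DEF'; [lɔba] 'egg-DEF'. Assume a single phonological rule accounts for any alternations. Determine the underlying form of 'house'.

In [ʒuda] and [ʒut] the final segment of 'house' alternates: [d] ~ [t].
The stem 'river' ([ɣɔda], [ɣɔd]) shows [d] unchanged in both environments, so [d] cannot be basic with [t] derived in isolation.
The alternation reflects intervocalic voicing: voiceless stops become voiced between vowels. /t/ is underlying.
Hence 'house' is /ʒut/ underlyingly.

/ʒut/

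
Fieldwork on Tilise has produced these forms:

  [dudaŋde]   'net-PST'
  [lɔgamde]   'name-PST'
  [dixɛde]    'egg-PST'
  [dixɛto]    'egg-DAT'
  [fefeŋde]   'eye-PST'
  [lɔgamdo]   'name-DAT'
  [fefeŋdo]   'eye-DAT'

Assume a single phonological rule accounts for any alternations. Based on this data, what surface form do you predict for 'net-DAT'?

[dudaŋdo]

The DAT morpheme has two allomorphs, [-do] and [-to].
The PST suffix, which begins with [d], is invariant after every stem; so [d] is not altered by any rule here.
The DAT suffix is therefore /-to/ underlyingly, with post-nasal voicing: voiceless stops become voiced after a nasal.
After 'net', which ends in a nasal, the suffix surfaces as [-do], giving [dudaŋdo].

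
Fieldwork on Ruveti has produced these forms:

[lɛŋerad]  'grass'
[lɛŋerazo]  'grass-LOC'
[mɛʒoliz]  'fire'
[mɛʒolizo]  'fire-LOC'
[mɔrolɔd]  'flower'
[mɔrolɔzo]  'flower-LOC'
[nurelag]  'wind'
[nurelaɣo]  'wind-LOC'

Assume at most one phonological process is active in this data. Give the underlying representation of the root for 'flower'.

The root 'flower' surfaces as [mɔrolɔd] and [mɔrolɔzo], with a stem-final [d] ~ [z] alternation.
But 'fire' keeps [z] in both environments ([mɛʒoliz], [mɛʒolizo]), so there is no rule changing /z/ to [d] in isolation.
The underlying segment must be /d/; voiced stops become fricatives between vowels, yielding [z] there.

/mɔrolɔd/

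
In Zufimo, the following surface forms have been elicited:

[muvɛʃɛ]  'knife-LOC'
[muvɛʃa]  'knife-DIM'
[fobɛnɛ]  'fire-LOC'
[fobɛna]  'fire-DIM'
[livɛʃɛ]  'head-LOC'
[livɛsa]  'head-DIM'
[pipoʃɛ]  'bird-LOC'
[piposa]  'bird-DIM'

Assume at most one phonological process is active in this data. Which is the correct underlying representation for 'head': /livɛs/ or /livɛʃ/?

/livɛs/

'head' shows [ʃ] ~ [s] at the end of the stem ([livɛʃɛ] vs [livɛsa]).
Compare 'knife', with invariant [ʃ] in [muvɛʃɛ] and [muvɛʃa]: an analysis with underlying /ʃ/ and a rule producing [s] before the DIM suffix would wrongly predict alternation here too.
So /s/ is underlying, and a rule of palatalization before a front vowel — /s/ becomes palato-alveolar [ʃ] before a front vowel — gives [ʃ].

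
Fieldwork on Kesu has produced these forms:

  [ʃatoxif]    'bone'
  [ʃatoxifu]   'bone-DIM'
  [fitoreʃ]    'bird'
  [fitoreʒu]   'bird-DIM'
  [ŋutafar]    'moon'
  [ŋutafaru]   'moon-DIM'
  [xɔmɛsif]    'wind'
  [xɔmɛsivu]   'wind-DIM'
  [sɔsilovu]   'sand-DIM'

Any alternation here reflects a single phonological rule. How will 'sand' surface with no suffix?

[sɔsilof]

'wind' shows [f] ~ [v] at the end of the stem ([xɔmɛsif] vs [xɔmɛsivu]).
If /f/ were underlying and a rule turned it into [v] before the DIM suffix, 'bone' would also alternate; but it has [f] in both [ʃatoxif] and [ʃatoxifu].
The underlying segment must be /v/; voiced obstruents become voiceless word-finally, yielding [f] there.
The one attested form of 'sand', [sɔsilovu], shows underlying /sɔsilov/. Applying the same rule word-finally gives [sɔsilof].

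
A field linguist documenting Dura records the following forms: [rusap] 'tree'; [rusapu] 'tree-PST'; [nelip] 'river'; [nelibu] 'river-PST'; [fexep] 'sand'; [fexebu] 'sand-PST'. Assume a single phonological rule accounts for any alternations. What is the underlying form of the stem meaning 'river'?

In [nelip] and [nelibu] the final segment of 'river' alternates: [p] ~ [b].
But 'tree' keeps [p] in both environments ([rusap], [rusapu]), so there is no rule changing /p/ to [b] before the PST suffix.
Therefore /b/ is basic and [p] is derived by word-final obstruent devoicing (voiced obstruents become voiceless word-finally).
So 'river' = /nelib/.

/nelib/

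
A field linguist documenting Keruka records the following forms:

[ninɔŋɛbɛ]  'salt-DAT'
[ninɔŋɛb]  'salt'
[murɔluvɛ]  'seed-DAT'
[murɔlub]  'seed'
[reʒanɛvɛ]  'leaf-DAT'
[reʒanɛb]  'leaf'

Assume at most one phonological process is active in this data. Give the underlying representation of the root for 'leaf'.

/reʒanɛv/

In [reʒanɛvɛ] and [reʒanɛb] the final segment of 'leaf' alternates: [v] ~ [b].
Compare 'salt', with invariant [b] in [ninɔŋɛbɛ] and [ninɔŋɛb]: an analysis with underlying /b/ and a rule producing [v] before the DAT suffix would wrongly predict alternation here too.
The alternation reflects word-final hardening: voiced fricatives become stops word-finally. /v/ is underlying.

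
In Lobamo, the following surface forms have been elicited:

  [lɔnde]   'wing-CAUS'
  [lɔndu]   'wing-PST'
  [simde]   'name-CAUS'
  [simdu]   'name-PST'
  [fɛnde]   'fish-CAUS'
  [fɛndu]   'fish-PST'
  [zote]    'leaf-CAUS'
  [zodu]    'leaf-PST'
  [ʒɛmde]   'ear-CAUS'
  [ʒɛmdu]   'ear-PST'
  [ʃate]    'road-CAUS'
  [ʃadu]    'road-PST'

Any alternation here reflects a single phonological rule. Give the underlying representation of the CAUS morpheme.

The CAUS suffix surfaces as [-de] and [-te], depending on the final segment of the stem.
The PST suffix, which begins with [d], is invariant after every stem; so [d] is not altered by any rule here.
So the underlying form is /-te/, and voiceless stops become voiced after a nasal.

/-te/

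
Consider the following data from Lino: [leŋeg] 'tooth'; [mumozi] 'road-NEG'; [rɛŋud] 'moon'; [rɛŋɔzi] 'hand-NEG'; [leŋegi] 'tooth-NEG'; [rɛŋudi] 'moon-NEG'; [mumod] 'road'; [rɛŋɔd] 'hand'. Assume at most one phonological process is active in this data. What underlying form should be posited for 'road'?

/mumoz/

The root 'road' surfaces as [mumozi] and [mumod], with a stem-final [z] ~ [d] alternation.
The stem 'moon' ([rɛŋudi], [rɛŋud]) shows [d] unchanged in both environments, so [d] cannot be basic with [z] derived before the NEG suffix.
The underlying segment must be /z/; voiced fricatives become stops word-finally, yielding [d] there.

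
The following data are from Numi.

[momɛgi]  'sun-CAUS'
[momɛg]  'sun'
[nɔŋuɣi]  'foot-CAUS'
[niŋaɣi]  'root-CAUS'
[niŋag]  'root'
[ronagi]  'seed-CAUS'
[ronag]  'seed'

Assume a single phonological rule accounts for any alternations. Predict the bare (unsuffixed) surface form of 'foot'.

'root' shows [ɣ] ~ [g] at the end of the stem ([niŋaɣi] vs [niŋag]).
But 'seed' keeps [g] in both environments ([ronagi], [ronag]), so there is no rule changing /g/ to [ɣ] before the CAUS suffix.
The underlying segment must be /ɣ/; voiced fricatives become stops word-finally, yielding [g] there.
From [nɔŋuɣi] the stem 'foot' is /nɔŋuɣ/; word-finally this yields [nɔŋug].

[nɔŋug]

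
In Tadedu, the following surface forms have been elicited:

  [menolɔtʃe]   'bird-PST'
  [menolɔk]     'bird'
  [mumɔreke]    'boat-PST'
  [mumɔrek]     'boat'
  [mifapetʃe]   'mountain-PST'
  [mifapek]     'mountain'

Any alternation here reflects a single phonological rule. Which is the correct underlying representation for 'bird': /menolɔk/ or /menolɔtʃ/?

/menolɔtʃ/

'bird' shows [tʃ] ~ [k] at the end of the stem ([menolɔtʃe] vs [menolɔk]).
The stem 'boat' ([mumɔreke], [mumɔrek]) shows [k] unchanged in both environments, so [k] cannot be basic with [tʃ] derived before the PST suffix.
The underlying segment must be /tʃ/; palato-alveolar /tʃ/ becomes [k] when no front vowel follows, yielding [k] there.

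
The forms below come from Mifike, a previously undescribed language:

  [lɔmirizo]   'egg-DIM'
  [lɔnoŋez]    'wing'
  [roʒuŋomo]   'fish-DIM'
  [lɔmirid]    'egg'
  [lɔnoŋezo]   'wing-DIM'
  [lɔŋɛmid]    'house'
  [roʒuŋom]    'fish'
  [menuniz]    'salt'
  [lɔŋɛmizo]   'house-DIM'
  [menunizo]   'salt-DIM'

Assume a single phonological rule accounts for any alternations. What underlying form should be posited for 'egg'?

/lɔmirid/

'egg' shows [d] ~ [z] at the end of the stem ([lɔmirid] vs [lɔmirizo]).
If /z/ were underlying and a rule turned it into [d] in isolation, 'salt' would also alternate; but it has [z] in both [menuniz] and [menunizo].
Therefore /d/ is basic and [z] is derived by intervocalic spirantization (voiced stops become fricatives between vowels).
So 'egg' = /lɔmirid/.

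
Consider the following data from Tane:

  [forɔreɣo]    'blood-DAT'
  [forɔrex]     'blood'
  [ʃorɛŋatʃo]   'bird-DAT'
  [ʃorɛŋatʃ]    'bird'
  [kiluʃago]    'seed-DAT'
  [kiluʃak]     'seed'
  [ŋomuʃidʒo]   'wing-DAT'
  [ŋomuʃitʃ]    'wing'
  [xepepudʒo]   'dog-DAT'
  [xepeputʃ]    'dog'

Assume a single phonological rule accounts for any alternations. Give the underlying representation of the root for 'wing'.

'wing' shows [dʒ] ~ [tʃ] at the end of the stem ([ŋomuʃidʒo] vs [ŋomuʃitʃ]).
But 'bird' keeps [tʃ] in both environments ([ʃorɛŋatʃo], [ʃorɛŋatʃ]), so there is no rule changing /tʃ/ to [dʒ] before the DAT suffix.
Therefore /dʒ/ is basic and [tʃ] is derived by word-final obstruent devoicing (voiced obstruents become voiceless word-finally).
The underlying form of 'wing' is therefore /ŋomuʃidʒ/.

/ŋomuʃidʒ/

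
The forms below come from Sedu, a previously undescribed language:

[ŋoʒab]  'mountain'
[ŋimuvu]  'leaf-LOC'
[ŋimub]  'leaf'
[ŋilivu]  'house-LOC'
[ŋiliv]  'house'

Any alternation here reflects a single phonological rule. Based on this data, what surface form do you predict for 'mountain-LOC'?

In [ŋimuvu] and [ŋimub] the final segment of 'leaf' alternates: [v] ~ [b].
The stem 'house' ([ŋilivu], [ŋiliv]) shows [v] unchanged in both environments, so [v] cannot be basic with [b] derived in isolation.
The underlying segment must be /b/; voiced stops become fricatives between vowels, yielding [v] there.
From [ŋoʒab] the stem 'mountain' is /ŋoʒab/; between vowels this yields [ŋoʒavu].

[ŋoʒavu]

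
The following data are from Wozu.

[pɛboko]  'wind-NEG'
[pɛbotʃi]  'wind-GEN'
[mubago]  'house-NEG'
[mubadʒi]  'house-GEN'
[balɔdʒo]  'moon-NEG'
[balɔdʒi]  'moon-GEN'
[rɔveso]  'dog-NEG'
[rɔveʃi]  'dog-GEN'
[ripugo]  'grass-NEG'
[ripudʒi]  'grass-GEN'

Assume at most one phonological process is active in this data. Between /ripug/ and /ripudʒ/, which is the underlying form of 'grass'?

/ripug/

The stem for 'grass' ends in [g] in [ripugo] but [dʒ] in [ripudʒi].
If /dʒ/ were underlying and a rule turned it into [g] before the NEG suffix, 'moon' would also alternate; but it has [dʒ] in both [balɔdʒo] and [balɔdʒi].
So /g/ is underlying, and a rule of palatalization before a front vowel — /k/, /g/ and /s/ become palato-alveolar [tʃ], [dʒ] and [ʃ] before a front vowel — gives [dʒ].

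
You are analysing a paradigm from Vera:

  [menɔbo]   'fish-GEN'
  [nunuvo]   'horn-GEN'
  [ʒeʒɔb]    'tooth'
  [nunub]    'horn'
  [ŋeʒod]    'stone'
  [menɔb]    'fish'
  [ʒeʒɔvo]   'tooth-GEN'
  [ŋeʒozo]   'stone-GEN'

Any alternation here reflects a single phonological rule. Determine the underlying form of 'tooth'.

/ʒeʒɔv/

The stem for 'tooth' ends in [b] in [ʒeʒɔb] but [v] in [ʒeʒɔvo].
If /b/ were underlying and a rule turned it into [v] before the GEN suffix, 'fish' would also alternate; but it has [b] in both [menɔb] and [menɔbo].
So /v/ is underlying, and a rule of word-final hardening — voiced fricatives become stops word-finally — gives [b].
So 'tooth' = /ʒeʒɔv/.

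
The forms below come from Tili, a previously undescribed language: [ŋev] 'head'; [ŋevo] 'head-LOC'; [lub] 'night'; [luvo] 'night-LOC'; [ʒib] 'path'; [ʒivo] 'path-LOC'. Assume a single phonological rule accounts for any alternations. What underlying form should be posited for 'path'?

The stem for 'path' ends in [b] in [ʒib] but [v] in [ʒivo].
Compare 'head', with invariant [v] in [ŋev] and [ŋevo]: an analysis with underlying /v/ and a rule producing [b] in isolation would wrongly predict alternation here too.
Therefore /b/ is basic and [v] is derived by intervocalic spirantization (voiced stops become fricatives between vowels).

/ʒib/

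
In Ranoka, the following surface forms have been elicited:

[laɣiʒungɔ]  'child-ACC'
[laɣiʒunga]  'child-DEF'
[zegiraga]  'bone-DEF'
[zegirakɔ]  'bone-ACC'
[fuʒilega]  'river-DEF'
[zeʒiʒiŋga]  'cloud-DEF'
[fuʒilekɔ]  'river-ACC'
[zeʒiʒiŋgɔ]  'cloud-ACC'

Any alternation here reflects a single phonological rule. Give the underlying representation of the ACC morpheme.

The ACC suffix surfaces as [-gɔ] and [-kɔ], depending on the final segment of the stem.
The DEF suffix, which begins with [g], is invariant after every stem; so [g] is not altered by any rule here.
So the underlying form is /-kɔ/, and voiceless stops become voiced after a nasal.

/-kɔ/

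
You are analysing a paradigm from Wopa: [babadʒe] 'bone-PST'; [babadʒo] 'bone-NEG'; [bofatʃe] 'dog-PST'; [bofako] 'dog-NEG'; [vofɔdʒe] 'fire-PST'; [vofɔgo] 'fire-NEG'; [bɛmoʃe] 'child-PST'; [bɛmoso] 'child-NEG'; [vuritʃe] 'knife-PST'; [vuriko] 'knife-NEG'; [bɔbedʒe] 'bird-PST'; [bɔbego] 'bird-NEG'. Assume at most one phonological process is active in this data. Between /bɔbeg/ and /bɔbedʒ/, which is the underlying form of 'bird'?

'bird' shows [dʒ] ~ [g] at the end of the stem ([bɔbedʒe] vs [bɔbego]).
The stem 'bone' ([babadʒe], [babadʒo]) shows [dʒ] unchanged in both environments, so [dʒ] cannot be basic with [g] derived before the NEG suffix.
Therefore /g/ is basic and [dʒ] is derived by palatalization before a front vowel (/k/, /g/ and /s/ become palato-alveolar [tʃ], [dʒ] and [ʃ] before a front vowel).

/bɔbeg/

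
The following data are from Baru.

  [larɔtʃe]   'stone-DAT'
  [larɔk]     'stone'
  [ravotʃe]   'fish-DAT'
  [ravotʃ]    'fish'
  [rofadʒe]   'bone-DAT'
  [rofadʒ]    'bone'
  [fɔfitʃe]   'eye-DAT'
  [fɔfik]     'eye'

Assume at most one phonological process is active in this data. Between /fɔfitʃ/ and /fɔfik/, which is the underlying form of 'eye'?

/fɔfik/

In [fɔfitʃe] and [fɔfik] the final segment of 'eye' alternates: [tʃ] ~ [k].
Compare 'fish', with invariant [tʃ] in [ravotʃe] and [ravotʃ]: an analysis with underlying /tʃ/ and a rule producing [k] in isolation would wrongly predict alternation here too.
Therefore /k/ is basic and [tʃ] is derived by palatalization before a front vowel (/k/ becomes palato-alveolar [tʃ] before a front vowel).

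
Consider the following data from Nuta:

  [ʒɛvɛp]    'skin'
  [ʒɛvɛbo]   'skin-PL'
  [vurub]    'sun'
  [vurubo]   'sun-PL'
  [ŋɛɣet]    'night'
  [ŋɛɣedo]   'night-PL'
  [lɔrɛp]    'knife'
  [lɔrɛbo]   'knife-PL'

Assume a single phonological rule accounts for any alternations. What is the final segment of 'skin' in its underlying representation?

'skin' shows [p] ~ [b] at the end of the stem ([ʒɛvɛp] vs [ʒɛvɛbo]).
If /b/ were underlying and a rule turned it into [p] in isolation, 'sun' would also alternate; but it has [b] in both [vurub] and [vurubo].
Therefore /p/ is basic and [b] is derived by intervocalic voicing (voiceless stops become voiced between vowels).

/p/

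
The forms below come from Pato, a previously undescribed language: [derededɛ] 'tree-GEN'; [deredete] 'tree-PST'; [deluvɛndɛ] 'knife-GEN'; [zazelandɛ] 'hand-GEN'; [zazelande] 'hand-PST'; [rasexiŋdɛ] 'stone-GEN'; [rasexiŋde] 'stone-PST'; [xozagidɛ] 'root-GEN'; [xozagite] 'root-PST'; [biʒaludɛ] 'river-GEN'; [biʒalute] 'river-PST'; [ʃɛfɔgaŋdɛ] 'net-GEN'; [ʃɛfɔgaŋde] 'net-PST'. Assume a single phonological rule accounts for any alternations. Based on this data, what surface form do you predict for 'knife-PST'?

The PST suffix surfaces as [-de] and [-te], depending on the final segment of the stem.
The GEN suffix, which begins with [d], is invariant after every stem; so [d] is not altered by any rule here.
The PST suffix is therefore /-te/ underlyingly, with post-nasal voicing: voiceless stops become voiced after a nasal.
After 'knife', which ends in a nasal, the suffix surfaces as [-de], giving [deluvɛnde].

[deluvɛnde]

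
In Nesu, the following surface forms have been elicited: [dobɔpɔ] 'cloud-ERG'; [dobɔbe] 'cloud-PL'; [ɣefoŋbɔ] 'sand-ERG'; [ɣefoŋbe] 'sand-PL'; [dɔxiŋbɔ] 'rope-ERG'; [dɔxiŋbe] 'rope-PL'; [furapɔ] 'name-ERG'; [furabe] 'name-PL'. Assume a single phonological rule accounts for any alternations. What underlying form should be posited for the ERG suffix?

The ERG morpheme has two allomorphs, [-bɔ] and [-pɔ].
The PL suffix, which begins with [b], is invariant after every stem; so [b] is not altered by any rule here.
The ERG suffix is therefore /-pɔ/ underlyingly, with post-nasal voicing: voiceless stops become voiced after a nasal.

/-pɔ/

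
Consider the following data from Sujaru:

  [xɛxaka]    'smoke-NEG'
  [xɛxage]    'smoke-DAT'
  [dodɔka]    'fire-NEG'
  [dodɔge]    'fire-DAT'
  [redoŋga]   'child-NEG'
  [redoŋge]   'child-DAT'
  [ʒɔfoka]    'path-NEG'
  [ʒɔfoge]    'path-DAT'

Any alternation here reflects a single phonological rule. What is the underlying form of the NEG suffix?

/-ka/

The NEG suffix surfaces as [-ga] and [-ka], depending on the final segment of the stem.
By contrast the DAT suffix keeps its initial [g] throughout — that segment must be underlying.
So the underlying form is /-ka/, and voiceless stops become voiced after a nasal.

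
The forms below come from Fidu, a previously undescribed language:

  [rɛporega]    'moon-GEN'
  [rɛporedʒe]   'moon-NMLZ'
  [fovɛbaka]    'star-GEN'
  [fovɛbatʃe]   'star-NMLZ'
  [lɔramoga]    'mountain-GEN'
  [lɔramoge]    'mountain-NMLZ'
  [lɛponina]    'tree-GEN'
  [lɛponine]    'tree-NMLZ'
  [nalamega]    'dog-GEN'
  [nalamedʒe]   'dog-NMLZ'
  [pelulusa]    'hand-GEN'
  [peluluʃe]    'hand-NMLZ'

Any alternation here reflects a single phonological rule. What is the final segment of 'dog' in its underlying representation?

'dog' shows [g] ~ [dʒ] at the end of the stem ([nalamega] vs [nalamedʒe]).
Compare 'mountain', with invariant [g] in [lɔramoga] and [lɔramoge]: an analysis with underlying /g/ and a rule producing [dʒ] before the NMLZ suffix would wrongly predict alternation here too.
So /dʒ/ is underlying, and a rule of depalatalization — palato-alveolar /tʃ/, /dʒ/ and /ʃ/ become [k], [g] and [s] when no front vowel follows — gives [g].

/dʒ/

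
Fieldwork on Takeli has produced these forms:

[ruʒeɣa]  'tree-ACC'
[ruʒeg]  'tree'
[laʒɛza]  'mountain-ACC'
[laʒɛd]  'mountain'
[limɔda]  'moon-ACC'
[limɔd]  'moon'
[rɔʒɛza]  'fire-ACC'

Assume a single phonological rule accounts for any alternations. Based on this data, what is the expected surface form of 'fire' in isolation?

[rɔʒɛd]

The root 'mountain' surfaces as [laʒɛza] and [laʒɛd], with a stem-final [z] ~ [d] alternation.
If /d/ were underlying and a rule turned it into [z] before the ACC suffix, 'moon' would also alternate; but it has [d] in both [limɔda] and [limɔd].
So /z/ is underlying, and a rule of word-final hardening — voiced fricatives become stops word-finally — gives [d].
The one attested form of 'fire', [rɔʒɛza], shows underlying /rɔʒɛz/. Applying the same rule word-finally gives [rɔʒɛd].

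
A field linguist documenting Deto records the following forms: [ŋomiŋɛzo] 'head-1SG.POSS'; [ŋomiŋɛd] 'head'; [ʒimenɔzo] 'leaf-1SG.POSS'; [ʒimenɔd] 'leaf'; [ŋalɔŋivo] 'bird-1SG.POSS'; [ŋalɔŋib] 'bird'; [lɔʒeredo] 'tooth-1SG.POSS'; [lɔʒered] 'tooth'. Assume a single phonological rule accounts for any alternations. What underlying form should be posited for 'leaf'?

/ʒimenɔz/

The root 'leaf' surfaces as [ʒimenɔzo] and [ʒimenɔd], with a stem-final [z] ~ [d] alternation.
But 'tooth' keeps [d] in both environments ([lɔʒeredo], [lɔʒered]), so there is no rule changing /d/ to [z] before the 1SG.POSS suffix.
The underlying segment must be /z/; voiced fricatives become stops word-finally, yielding [d] there.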